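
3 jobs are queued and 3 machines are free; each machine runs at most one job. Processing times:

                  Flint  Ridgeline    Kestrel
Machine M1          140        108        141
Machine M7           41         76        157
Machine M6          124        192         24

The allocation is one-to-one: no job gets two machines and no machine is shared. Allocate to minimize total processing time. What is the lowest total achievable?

Min total: 173 min

Optimal: Flint→Machine M7 (41 min), Ridgeline→Machine M1 (108 min), Kestrel→Machine M6 (24 min) — total 41+108+24 = 173 min.
Every other assignment is strictly worse.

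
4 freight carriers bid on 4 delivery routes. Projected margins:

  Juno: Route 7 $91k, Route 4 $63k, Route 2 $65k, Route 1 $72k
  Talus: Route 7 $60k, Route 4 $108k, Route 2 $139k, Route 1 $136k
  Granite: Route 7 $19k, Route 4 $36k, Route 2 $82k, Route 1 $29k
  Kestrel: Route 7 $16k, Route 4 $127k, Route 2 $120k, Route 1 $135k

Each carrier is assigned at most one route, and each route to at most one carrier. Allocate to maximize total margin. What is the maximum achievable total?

Maximum total: $436k

This is a one-to-one assignment (maximum-weight bipartite matching).
Optimal: Juno→Route 7 ($91k), Talus→Route 1 ($136k), Granite→Route 2 ($82k), Kestrel→Route 4 ($127k) — total 91+136+82+127 = $436k.
Column-greedy (each route in turn goes to its best remaining carrier) gives $386k, worse by 50.
Next-best assignment: Juno→Route 7, Talus→Route 4, Granite→Route 2, Kestrel→Route 1 = $416k.
Swapping Kestrel↔Juno (Kestrel→Route 7 $16k, Juno→Route 4 $63k) loses 139.
Every other assignment is strictly worse.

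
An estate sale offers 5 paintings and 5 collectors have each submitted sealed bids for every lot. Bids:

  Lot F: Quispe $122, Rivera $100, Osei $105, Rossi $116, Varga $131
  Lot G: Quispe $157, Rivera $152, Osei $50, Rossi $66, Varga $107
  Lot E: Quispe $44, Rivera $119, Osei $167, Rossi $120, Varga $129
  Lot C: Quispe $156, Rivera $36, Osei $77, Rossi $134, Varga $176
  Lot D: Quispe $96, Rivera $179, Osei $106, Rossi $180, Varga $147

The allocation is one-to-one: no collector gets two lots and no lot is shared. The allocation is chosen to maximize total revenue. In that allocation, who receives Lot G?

Rivera receives Lot G.

Optimal: Quispe→Lot F ($122), Rivera→Lot G ($152), Osei→Lot E ($167), Rossi→Lot D ($180), Varga→Lot C ($176) — total 122+152+167+180+176 = $797.
Row-greedy (each collector in turn takes its best remaining lot) gives $768, worse by 29.
Rivera's own top lot is Lot D ($179), but forcing Rivera→Lot D and reassigning the rest optimally gives only $795 — worse by 2.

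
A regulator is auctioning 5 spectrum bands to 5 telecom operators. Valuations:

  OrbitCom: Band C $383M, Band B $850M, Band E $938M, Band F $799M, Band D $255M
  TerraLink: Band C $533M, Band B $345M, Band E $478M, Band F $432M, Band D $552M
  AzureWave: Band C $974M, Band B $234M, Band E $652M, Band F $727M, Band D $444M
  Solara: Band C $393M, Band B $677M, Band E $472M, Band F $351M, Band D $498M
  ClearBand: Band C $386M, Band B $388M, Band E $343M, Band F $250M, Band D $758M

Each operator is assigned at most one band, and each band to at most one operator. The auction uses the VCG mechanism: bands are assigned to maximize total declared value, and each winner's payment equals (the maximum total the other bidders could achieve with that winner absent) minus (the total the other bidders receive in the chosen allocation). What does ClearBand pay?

Efficient allocation: OrbitCom→Band E ($938M), TerraLink→Band F ($432M), AzureWave→Band C ($974M), Solara→Band B ($677M), ClearBand→Band D ($758M); total welfare W = $3779M.
ClearBand receives Band D at value $758M, so the others get W − 758 = $3021M.
Without ClearBand: best allocation of the remaining 4 bidders over all 5 bands is OrbitCom→Band E ($938M), TerraLink→Band D ($552M), AzureWave→Band C ($974M), Solara→Band B ($677M), total $3141M.
VCG payment = (others' best without ClearBand) − (others' welfare with ClearBand) = 3141 − 3021 = $120M.

ClearBand pays $120M.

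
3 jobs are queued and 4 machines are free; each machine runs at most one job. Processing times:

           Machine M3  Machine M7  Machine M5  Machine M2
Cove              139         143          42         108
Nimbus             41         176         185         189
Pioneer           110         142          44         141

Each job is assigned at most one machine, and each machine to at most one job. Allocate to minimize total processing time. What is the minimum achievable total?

Min total: 193 min

Optimal: Cove→Machine M2 (108 min), Nimbus→Machine M3 (41 min), Pioneer→Machine M5 (44 min) — total 108+41+44 = 193 min.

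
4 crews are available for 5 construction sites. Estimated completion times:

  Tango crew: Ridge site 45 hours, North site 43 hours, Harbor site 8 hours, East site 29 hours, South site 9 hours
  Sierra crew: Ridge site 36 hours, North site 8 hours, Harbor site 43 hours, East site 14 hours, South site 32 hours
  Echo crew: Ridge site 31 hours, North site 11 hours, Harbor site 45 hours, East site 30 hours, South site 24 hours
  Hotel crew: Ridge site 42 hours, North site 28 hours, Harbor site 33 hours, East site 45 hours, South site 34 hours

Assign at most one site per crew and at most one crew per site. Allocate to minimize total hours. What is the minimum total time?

Optimal: Tango crew→Harbor site (8 hours), Sierra crew→East site (14 hours), Echo crew→North site (11 hours), Hotel crew→South site (34 hours) — total 8+14+11+34 = 67 hours.
Row-greedy (each crew in turn takes its cheapest remaining site) gives 82 hours, worse by 15.
No other one-to-one assignment undercuts 67 hours.

Minimum total: 67 hours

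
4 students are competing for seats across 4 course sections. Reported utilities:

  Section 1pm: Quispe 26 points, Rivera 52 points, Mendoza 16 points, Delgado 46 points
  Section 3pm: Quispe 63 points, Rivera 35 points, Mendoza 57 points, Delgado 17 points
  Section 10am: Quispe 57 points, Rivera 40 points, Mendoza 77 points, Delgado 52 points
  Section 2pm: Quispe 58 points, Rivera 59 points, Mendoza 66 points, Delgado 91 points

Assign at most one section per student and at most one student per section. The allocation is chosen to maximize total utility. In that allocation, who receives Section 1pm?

This is a one-to-one assignment (maximum-weight bipartite matching).
Optimal: Quispe→Section 3pm (63 points), Rivera→Section 1pm (52 points), Mendoza→Section 10am (77 points), Delgado→Section 2pm (91 points) — total 63+52+77+91 = 283 points.
Next-best assignment: Quispe→Section 10am, Rivera→Section 1pm, Mendoza→Section 3pm, Delgado→Section 2pm = 257 points.
Rivera's own top section is Section 2pm (59 points), but forcing Rivera→Section 2pm and reassigning the rest optimally gives only 245 points — worse by 38.

Rivera receives Section 1pm.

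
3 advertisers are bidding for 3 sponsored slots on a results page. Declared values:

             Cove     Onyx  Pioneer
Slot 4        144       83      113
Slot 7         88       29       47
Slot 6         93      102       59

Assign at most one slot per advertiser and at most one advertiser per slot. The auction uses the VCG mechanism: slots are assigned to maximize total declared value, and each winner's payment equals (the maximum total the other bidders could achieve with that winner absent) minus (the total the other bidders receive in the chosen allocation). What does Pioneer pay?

Pioneer pays $56.

Efficient allocation: Cove→Slot 7 ($88), Onyx→Slot 6 ($102), Pioneer→Slot 4 ($113); total welfare W = $303.
Pioneer receives Slot 4 at value $113, so the others get W − 113 = $190.
Without Pioneer: best allocation of the remaining 2 bidders over all 3 slots is Cove→Slot 4 ($144), Onyx→Slot 6 ($102), total $246.
VCG payment = (others' best without Pioneer) − (others' welfare with Pioneer) = 246 − 190 = $56.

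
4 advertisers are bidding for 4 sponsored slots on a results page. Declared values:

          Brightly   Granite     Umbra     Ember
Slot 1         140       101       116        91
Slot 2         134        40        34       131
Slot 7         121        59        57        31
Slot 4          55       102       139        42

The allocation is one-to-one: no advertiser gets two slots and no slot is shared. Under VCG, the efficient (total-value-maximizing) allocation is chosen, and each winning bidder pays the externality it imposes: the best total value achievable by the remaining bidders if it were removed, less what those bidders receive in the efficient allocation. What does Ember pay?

Ember pays $13.

Efficient allocation: Brightly→Slot 7 ($121), Granite→Slot 1 ($101), Umbra→Slot 4 ($139), Ember→Slot 2 ($131); total welfare W = $492.
Ember receives Slot 2 at value $131, so the others get W − 131 = $361.
Without Ember: best allocation of the remaining 3 bidders over all 4 slots is Brightly→Slot 2 ($134), Granite→Slot 1 ($101), Umbra→Slot 4 ($139), total $374.
VCG payment = (others' best without Ember) − (others' welfare with Ember) = 374 − 361 = $13.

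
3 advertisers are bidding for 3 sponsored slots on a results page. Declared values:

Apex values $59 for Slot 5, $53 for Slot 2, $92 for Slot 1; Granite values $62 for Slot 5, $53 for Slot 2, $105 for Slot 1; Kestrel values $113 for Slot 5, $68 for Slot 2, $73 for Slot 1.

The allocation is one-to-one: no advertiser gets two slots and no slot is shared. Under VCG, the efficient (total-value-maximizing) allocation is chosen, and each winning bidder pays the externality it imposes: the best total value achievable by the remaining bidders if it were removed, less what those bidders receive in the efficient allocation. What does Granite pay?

Granite pays $39.

Efficient allocation: Apex→Slot 2 ($53), Granite→Slot 1 ($105), Kestrel→Slot 5 ($113); total welfare W = $271.
Granite receives Slot 1 at value $105, so the others get W − 105 = $166.
Without Granite: best allocation of the remaining 2 bidders over all 3 slots is Apex→Slot 1 ($92), Kestrel→Slot 5 ($113), total $205.
VCG payment = (others' best without Granite) − (others' welfare with Granite) = 205 − 166 = $39.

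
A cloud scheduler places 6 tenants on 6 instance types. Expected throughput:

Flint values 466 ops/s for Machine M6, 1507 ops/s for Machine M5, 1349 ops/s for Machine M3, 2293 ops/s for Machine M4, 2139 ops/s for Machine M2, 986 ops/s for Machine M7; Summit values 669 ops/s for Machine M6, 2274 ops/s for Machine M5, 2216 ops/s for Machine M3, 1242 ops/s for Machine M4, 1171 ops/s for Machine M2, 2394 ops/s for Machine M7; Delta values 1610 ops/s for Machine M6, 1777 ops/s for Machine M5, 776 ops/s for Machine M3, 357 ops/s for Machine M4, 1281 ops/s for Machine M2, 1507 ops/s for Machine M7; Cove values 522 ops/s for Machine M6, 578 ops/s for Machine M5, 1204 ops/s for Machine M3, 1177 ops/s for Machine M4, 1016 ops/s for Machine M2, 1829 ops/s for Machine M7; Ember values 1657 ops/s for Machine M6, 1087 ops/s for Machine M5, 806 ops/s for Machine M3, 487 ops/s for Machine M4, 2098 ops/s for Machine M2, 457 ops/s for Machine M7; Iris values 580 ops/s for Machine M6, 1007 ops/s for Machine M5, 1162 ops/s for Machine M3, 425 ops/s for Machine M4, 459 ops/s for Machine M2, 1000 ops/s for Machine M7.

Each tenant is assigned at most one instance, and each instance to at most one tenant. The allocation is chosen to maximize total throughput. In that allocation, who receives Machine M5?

Summit receives Machine M5.

Optimal: Flint→Machine M4 (2293 ops/s), Summit→Machine M5 (2274 ops/s), Delta→Machine M6 (1610 ops/s), Cove→Machine M7 (1829 ops/s), Ember→Machine M2 (2098 ops/s), Iris→Machine M3 (1162 ops/s) — total 2293+2274+1610+1829+2098+1162 = 11266 ops/s.
Max-entry greedy (repeatedly take the single best remaining cell) gives 10346 ops/s, worse by 920.
Next-best assignment: Flint→Machine M4, Summit→Machine M3, Delta→Machine M6, Cove→Machine M7, Ember→Machine M2, Iris→Machine M5 = 11053 ops/s.
Checked against all permutations: 11266 ops/s is optimal.
Summit's own top instance is Machine M7 (2394 ops/s), but forcing Summit→Machine M7 and reassigning the rest optimally gives only 10606 ops/s — worse by 660.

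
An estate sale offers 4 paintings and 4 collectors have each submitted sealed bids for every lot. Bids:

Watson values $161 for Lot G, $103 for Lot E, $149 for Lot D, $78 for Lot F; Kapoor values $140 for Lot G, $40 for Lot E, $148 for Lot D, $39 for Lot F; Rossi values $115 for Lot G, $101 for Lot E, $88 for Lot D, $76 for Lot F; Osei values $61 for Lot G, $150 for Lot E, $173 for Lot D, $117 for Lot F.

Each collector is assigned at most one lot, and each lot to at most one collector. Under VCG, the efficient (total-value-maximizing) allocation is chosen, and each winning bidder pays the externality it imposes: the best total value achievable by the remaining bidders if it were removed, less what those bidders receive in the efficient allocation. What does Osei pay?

Osei pays $25.

Efficient allocation: Watson→Lot G ($161), Kapoor→Lot D ($148), Rossi→Lot F ($76), Osei→Lot E ($150); total welfare W = $535.
Osei receives Lot E at value $150, so the others get W − 150 = $385.
Without Osei: best allocation of the remaining 3 bidders over all 4 lots is Watson→Lot G ($161), Kapoor→Lot D ($148), Rossi→Lot E ($101), total $410.
VCG payment = (others' best without Osei) − (others' welfare with Osei) = 410 − 385 = $25.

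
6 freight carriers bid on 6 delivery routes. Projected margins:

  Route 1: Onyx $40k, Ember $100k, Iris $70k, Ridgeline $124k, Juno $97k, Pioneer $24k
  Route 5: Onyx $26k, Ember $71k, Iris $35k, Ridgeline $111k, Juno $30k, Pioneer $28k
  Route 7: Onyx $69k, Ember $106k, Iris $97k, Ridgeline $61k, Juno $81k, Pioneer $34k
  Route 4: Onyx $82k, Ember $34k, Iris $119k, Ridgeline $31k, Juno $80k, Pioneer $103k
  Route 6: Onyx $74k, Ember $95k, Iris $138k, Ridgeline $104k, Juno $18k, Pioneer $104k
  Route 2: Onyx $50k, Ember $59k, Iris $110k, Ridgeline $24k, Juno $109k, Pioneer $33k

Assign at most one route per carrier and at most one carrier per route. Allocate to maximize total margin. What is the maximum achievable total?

Maximum total: $630k

Treat this as an assignment problem: match each carrier to one route.
Optimal: Onyx→Route 7 ($69k), Ember→Route 1 ($100k), Iris→Route 6 ($138k), Ridgeline→Route 5 ($111k), Juno→Route 2 ($109k), Pioneer→Route 4 ($103k) — total 69+100+138+111+109+103 = $630k.
Max-entry greedy (repeatedly take the single best remaining cell) gives $606k, worse by 24.
Next-best assignment: Onyx→Route 7, Ember→Route 5, Iris→Route 6, Ridgeline→Route 1, Juno→Route 2, Pioneer→Route 4 = $614k.
Every other assignment is strictly worse.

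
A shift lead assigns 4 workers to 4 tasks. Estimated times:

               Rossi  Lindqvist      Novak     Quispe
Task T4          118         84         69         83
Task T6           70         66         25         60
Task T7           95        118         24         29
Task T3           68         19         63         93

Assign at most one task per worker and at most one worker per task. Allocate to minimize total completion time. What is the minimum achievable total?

Min total: 187 min

Optimal: Rossi→Task T6 (70 min), Lindqvist→Task T3 (19 min), Novak→Task T4 (69 min), Quispe→Task T7 (29 min) — total 70+19+69+29 = 187 min.
Swapping Rossi↔Novak (Rossi→Task T4 118 min, Novak→Task T6 25 min) adds 4.
No other one-to-one assignment undercuts 187 min.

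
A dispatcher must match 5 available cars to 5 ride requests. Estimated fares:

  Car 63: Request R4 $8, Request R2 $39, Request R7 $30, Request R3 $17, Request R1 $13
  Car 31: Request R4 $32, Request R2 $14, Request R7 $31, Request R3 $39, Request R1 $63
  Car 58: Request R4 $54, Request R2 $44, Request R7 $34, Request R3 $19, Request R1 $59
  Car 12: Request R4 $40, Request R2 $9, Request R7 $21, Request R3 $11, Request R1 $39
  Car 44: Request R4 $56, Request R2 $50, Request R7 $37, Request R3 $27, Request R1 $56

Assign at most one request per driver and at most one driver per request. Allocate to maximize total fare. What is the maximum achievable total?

This is a one-to-one assignment (maximum-weight bipartite matching).
Optimal: Car 63→Request R7 ($30), Car 31→Request R3 ($39), Car 58→Request R1 ($59), Car 12→Request R4 ($40), Car 44→Request R2 ($50) — total 30+39+59+40+50 = $218.
Max-entry greedy (repeatedly take the single best remaining cell) gives $204, worse by 14.

Max total: $218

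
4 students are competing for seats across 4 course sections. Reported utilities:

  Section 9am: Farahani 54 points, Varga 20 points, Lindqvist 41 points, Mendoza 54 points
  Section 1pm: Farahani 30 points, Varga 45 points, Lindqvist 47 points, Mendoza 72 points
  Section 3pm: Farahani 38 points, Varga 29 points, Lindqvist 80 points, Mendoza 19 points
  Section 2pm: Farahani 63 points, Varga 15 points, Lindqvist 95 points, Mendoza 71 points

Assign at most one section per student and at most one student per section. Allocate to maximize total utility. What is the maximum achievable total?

Max total: 250 points

Optimal: Farahani→Section 9am (54 points), Varga→Section 1pm (45 points), Lindqvist→Section 3pm (80 points), Mendoza→Section 2pm (71 points) — total 54+45+80+71 = 250 points.
Column-greedy (each section in turn goes to its best remaining student) gives 221 points, worse by 29.
No other one-to-one assignment exceeds 250 points.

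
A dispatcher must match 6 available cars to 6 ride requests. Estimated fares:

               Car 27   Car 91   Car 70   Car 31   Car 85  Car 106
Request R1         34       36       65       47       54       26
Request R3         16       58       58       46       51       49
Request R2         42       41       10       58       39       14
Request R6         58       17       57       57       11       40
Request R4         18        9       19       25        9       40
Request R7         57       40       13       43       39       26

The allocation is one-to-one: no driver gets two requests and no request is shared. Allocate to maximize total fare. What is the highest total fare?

Maximum total: $324

This is the linear assignment problem.
Optimal: Car 27→Request R7 ($57), Car 91→Request R3 ($58), Car 70→Request R6 ($57), Car 31→Request R2 ($58), Car 85→Request R1 ($54), Car 106→Request R4 ($40) — total 57+58+57+58+54+40 = $324.
Column-greedy (each request in turn goes to its best remaining driver) gives $318, worse by 6.
Next-best assignment: Car 27→Request R6, Car 91→Request R3, Car 70→Request R1, Car 31→Request R2, Car 85→Request R7, Car 106→Request R4 = $318.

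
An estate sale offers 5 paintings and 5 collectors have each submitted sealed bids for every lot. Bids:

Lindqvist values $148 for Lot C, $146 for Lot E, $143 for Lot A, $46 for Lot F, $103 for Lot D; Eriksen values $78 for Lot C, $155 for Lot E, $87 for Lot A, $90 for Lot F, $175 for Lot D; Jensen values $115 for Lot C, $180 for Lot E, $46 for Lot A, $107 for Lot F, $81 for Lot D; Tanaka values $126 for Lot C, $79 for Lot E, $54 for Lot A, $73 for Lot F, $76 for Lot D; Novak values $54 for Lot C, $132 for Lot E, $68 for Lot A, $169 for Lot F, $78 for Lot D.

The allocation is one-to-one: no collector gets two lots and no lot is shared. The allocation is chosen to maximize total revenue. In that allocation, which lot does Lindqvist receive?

This is a one-to-one assignment (maximum-weight bipartite matching).
Optimal: Lindqvist→Lot A ($143), Eriksen→Lot D ($175), Jensen→Lot E ($180), Tanaka→Lot C ($126), Novak→Lot F ($169) — total 143+175+180+126+169 = $793.
Max-entry greedy (repeatedly take the single best remaining cell) gives $726, worse by 67.
Swapping Eriksen↔Novak (Eriksen→Lot F $90, Novak→Lot D $78) loses 176.
Lindqvist's own top lot is Lot C ($148), but forcing Lindqvist→Lot C and reassigning the rest optimally gives only $726 — worse by 67.

Lindqvist receives Lot A.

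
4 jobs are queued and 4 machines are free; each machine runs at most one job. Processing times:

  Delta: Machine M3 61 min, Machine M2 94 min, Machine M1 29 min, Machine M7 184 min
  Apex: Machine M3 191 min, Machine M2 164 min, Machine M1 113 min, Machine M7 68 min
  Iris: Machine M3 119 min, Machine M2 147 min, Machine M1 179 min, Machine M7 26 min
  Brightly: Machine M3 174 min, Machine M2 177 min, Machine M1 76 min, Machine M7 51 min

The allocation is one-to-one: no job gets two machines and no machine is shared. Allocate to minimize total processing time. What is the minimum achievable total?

Treat this as an assignment problem: match each job to one machine.
Optimal: Delta→Machine M3 (61 min), Apex→Machine M2 (164 min), Iris→Machine M7 (26 min), Brightly→Machine M1 (76 min) — total 61+164+26+76 = 327 min.
Next-best assignment: Delta→Machine M3, Apex→Machine M7, Iris→Machine M2, Brightly→Machine M1 = 352 min.

Min total: 327 min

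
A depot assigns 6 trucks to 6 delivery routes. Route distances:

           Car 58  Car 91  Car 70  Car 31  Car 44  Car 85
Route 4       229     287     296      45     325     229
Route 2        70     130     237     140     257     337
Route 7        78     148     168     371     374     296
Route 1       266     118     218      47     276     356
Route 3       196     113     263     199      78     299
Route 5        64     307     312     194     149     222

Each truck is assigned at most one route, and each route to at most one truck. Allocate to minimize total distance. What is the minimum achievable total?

Treat this as an assignment problem: match each truck to one route.
Optimal: Car 58→Route 2 (70 km), Car 91→Route 1 (118 km), Car 70→Route 7 (168 km), Car 31→Route 4 (45 km), Car 44→Route 3 (78 km), Car 85→Route 5 (222 km) — total 70+118+168+45+78+222 = 701 km.

Min total: 701 km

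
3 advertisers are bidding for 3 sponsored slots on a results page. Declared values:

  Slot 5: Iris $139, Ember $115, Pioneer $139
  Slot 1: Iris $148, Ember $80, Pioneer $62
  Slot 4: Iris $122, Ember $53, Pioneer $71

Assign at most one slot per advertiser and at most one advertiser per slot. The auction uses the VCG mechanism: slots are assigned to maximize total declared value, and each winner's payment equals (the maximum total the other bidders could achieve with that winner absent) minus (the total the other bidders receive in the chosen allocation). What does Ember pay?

Efficient allocation: Iris→Slot 4 ($122), Ember→Slot 1 ($80), Pioneer→Slot 5 ($139); total welfare W = $341.
Ember receives Slot 1 at value $80, so the others get W − 80 = $261.
Without Ember: best allocation of the remaining 2 bidders over all 3 slots is Iris→Slot 1 ($148), Pioneer→Slot 5 ($139), total $287.
VCG payment = (others' best without Ember) − (others' welfare with Ember) = 287 − 261 = $26.

Ember pays $26.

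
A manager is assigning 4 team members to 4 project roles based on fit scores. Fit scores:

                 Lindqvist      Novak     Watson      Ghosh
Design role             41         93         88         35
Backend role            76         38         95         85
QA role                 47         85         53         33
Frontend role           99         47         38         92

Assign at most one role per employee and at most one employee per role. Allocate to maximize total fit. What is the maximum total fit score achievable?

This is the linear assignment problem.
Optimal: Lindqvist→Frontend role (99 pts), Novak→QA role (85 pts), Watson→Design role (88 pts), Ghosh→Backend role (85 pts) — total 99+85+88+85 = 357 pts.
Row-greedy (each employee in turn takes its best remaining role) gives 320 pts, worse by 37.
Checked against all permutations: 357 pts is optimal.

Maximum total: 357 pts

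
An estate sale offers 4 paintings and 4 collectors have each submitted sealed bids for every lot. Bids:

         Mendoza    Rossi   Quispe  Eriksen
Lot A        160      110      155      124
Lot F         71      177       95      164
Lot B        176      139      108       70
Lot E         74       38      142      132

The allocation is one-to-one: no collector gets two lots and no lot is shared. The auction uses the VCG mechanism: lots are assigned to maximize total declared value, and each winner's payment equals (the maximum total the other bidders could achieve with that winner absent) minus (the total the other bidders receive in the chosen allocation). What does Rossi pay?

Efficient allocation: Mendoza→Lot B ($176), Rossi→Lot F ($177), Quispe→Lot A ($155), Eriksen→Lot E ($132); total welfare W = $640.
Rossi receives Lot F at value $177, so the others get W − 177 = $463.
Without Rossi: best allocation of the remaining 3 bidders over all 4 lots is Mendoza→Lot B ($176), Quispe→Lot A ($155), Eriksen→Lot F ($164), total $495.
VCG payment = (others' best without Rossi) − (others' welfare with Rossi) = 495 − 463 = $32.

Rossi pays $32.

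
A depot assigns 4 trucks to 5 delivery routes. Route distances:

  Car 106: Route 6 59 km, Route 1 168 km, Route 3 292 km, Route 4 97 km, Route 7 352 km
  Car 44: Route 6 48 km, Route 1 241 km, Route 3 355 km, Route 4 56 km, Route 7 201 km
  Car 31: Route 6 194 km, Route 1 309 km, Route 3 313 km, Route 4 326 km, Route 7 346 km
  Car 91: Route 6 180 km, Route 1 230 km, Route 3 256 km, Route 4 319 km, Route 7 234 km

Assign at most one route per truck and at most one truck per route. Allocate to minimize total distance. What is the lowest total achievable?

Treat this as an assignment problem: match each truck to one route.
Optimal: Car 106→Route 1 (168 km), Car 44→Route 4 (56 km), Car 31→Route 6 (194 km), Car 91→Route 7 (234 km) — total 168+56+194+234 = 652 km.
Next-best assignment: Car 106→Route 6, Car 44→Route 4, Car 31→Route 1, Car 91→Route 7 = 658 km.
Every other assignment is strictly worse.

Min total: 652 km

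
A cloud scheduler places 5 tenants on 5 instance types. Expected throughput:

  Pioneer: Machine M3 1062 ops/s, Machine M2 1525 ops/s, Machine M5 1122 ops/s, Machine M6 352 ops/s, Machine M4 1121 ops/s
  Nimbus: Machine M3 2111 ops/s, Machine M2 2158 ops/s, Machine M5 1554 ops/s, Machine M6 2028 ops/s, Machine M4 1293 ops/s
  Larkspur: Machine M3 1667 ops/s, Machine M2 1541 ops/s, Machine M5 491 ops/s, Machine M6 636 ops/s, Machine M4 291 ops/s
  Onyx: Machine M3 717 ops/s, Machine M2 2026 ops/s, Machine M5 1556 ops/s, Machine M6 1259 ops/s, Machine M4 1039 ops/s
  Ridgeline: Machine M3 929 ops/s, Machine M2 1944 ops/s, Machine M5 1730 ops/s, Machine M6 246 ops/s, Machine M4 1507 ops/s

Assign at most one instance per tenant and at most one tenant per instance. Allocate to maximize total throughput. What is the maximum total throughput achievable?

Maximum total: 8572 ops/s

Optimal: Pioneer→Machine M4 (1121 ops/s), Nimbus→Machine M6 (2028 ops/s), Larkspur→Machine M3 (1667 ops/s), Onyx→Machine M2 (2026 ops/s), Ridgeline→Machine M5 (1730 ops/s) — total 1121+2028+1667+2026+1730 = 8572 ops/s.
Row-greedy (each tenant in turn takes its best remaining instance) gives 7335 ops/s, worse by 1237.
Swapping Ridgeline↔Nimbus (Ridgeline→Machine M6 246 ops/s, Nimbus→Machine M5 1554 ops/s) loses 1958.
No other one-to-one assignment exceeds 8572 ops/s.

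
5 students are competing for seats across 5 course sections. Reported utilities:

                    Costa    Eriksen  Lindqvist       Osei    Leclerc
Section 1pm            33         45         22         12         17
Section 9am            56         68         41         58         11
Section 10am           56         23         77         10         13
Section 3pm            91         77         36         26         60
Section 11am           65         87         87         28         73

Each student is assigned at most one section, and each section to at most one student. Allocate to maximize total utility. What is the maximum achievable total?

Optimal: Costa→Section 3pm (91 points), Eriksen→Section 1pm (45 points), Lindqvist→Section 10am (77 points), Osei→Section 9am (58 points), Leclerc→Section 11am (73 points) — total 91+45+77+58+73 = 344 points.
Max-entry greedy (repeatedly take the single best remaining cell) gives 330 points, worse by 14.
Next-best assignment: Costa→Section 3pm, Eriksen→Section 11am, Lindqvist→Section 10am, Osei→Section 9am, Leclerc→Section 1pm = 330 points.

Max total: 344 points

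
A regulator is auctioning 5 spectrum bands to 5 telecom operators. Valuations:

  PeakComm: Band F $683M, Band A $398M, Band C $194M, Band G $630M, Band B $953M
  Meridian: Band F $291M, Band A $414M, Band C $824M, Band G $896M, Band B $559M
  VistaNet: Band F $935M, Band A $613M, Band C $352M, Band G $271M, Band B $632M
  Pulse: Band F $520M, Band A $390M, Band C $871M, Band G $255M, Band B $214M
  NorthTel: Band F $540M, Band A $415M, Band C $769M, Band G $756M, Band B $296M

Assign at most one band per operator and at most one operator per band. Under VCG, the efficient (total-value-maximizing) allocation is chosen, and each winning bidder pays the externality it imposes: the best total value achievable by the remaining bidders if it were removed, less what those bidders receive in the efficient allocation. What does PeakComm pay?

Efficient allocation: PeakComm→Band B ($953M), Meridian→Band G ($896M), VistaNet→Band F ($935M), Pulse→Band C ($871M), NorthTel→Band A ($415M); total welfare W = $4070M.
PeakComm receives Band B at value $953M, so the others get W − 953 = $3117M.
Without PeakComm: best allocation of the remaining 4 bidders over all 5 bands is Meridian→Band B ($559M), VistaNet→Band F ($935M), Pulse→Band C ($871M), NorthTel→Band G ($756M), total $3121M.
VCG payment = (others' best without PeakComm) − (others' welfare with PeakComm) = 3121 − 3117 = $4M.

PeakComm pays $4M.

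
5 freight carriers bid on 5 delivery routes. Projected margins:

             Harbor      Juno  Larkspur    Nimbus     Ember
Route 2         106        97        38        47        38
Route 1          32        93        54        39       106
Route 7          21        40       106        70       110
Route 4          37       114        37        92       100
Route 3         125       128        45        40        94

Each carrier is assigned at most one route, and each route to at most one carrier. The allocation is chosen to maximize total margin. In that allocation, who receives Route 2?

Harbor receives Route 2.

This is a one-to-one assignment (maximum-weight bipartite matching).
Optimal: Harbor→Route 2 ($106k), Juno→Route 3 ($128k), Larkspur→Route 7 ($106k), Nimbus→Route 4 ($92k), Ember→Route 1 ($106k) — total 106+128+106+92+106 = $538k.
Swapping Juno↔Larkspur (Juno→Route 7 $40k, Larkspur→Route 3 $45k) loses 149.
Harbor's own top route is Route 3 ($125k), but forcing Harbor→Route 3 and reassigning the rest optimally gives only $526k — worse by 12.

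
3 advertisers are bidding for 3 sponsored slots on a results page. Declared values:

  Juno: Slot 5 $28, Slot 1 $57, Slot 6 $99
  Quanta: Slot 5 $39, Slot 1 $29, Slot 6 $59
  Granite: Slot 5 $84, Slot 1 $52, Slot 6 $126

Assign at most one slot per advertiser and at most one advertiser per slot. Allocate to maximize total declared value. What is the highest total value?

This is a one-to-one assignment (maximum-weight bipartite matching).
Optimal: Juno→Slot 1 ($57), Quanta→Slot 5 ($39), Granite→Slot 6 ($126) — total 57+39+126 = $222.
Column-greedy (each slot in turn goes to its best remaining advertiser) gives $200, worse by 22.
Next-best assignment: Juno→Slot 6, Quanta→Slot 1, Granite→Slot 5 = $212.
Swapping Juno↔Granite (Juno→Slot 6 $99, Granite→Slot 1 $52) loses 32.

Max total: $222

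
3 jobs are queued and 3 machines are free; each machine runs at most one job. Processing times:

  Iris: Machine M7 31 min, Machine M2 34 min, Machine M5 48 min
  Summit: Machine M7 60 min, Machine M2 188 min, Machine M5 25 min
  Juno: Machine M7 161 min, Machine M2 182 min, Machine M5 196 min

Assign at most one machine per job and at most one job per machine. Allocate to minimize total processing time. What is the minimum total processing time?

Optimal: Iris→Machine M2 (34 min), Summit→Machine M5 (25 min), Juno→Machine M7 (161 min) — total 34+25+161 = 220 min.
Next-best assignment: Iris→Machine M7, Summit→Machine M5, Juno→Machine M2 = 238 min.
Swapping Juno↔Iris (Juno→Machine M2 182 min, Iris→Machine M7 31 min) adds 18.
Checked against all permutations: 220 min is optimal.

Min total: 220 min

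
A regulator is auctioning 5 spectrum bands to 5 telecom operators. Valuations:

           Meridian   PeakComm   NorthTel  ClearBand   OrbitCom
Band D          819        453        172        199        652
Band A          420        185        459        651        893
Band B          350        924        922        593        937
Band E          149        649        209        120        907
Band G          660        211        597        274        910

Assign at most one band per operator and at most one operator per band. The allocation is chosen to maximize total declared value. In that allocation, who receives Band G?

OrbitCom receives Band G.

Optimal: Meridian→Band D ($819M), PeakComm→Band E ($649M), NorthTel→Band B ($922M), ClearBand→Band A ($651M), OrbitCom→Band G ($910M) — total 819+649+922+651+910 = $3951M.
Column-greedy (each band in turn goes to its best remaining operator) gives $3119M, worse by 832.
Swapping PeakComm↔NorthTel (PeakComm→Band B $924M, NorthTel→Band E $209M) loses 438.
Checked against all permutations: $3951M is optimal.
OrbitCom's own top band is Band B ($937M), but forcing OrbitCom→Band B and reassigning the rest optimally gives only $3653M — worse by 298.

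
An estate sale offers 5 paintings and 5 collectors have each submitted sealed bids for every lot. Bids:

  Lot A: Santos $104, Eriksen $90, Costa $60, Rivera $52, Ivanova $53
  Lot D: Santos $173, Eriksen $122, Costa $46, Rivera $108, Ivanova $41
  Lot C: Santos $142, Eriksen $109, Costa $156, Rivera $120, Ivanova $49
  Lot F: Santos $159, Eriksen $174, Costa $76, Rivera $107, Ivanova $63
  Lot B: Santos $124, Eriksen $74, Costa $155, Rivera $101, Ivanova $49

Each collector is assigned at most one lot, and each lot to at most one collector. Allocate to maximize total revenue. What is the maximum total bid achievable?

Max total: $675

Optimal: Santos→Lot D ($173), Eriksen→Lot F ($174), Costa→Lot B ($155), Rivera→Lot C ($120), Ivanova→Lot A ($53) — total 173+174+155+120+53 = $675.
Row-greedy (each collector in turn takes its best remaining lot) gives $657, worse by 18.
No other one-to-one assignment exceeds $675.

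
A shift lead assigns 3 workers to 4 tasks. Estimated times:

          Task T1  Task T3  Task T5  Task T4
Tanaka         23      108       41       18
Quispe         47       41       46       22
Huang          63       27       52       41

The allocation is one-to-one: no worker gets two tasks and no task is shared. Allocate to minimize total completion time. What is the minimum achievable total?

Optimal: Tanaka→Task T1 (23 min), Quispe→Task T4 (22 min), Huang→Task T3 (27 min) — total 23+22+27 = 72 min.
Column-greedy (each task in turn goes to its cheapest remaining worker) gives 96 min, worse by 24.
Next-best assignment: Tanaka→Task T5, Quispe→Task T4, Huang→Task T3 = 90 min.

Min total: 72 min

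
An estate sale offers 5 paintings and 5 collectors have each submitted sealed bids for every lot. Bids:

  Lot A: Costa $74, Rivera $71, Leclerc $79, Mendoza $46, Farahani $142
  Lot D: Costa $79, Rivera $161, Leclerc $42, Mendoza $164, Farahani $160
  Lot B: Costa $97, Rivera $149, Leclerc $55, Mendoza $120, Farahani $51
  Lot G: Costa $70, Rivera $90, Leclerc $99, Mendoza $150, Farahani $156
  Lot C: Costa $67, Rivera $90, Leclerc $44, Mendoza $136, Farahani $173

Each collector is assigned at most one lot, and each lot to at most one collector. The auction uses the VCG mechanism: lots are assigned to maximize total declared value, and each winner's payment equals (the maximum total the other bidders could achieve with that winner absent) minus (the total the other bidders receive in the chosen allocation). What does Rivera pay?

Rivera pays $34.

Efficient allocation: Costa→Lot B ($97), Rivera→Lot D ($161), Leclerc→Lot A ($79), Mendoza→Lot G ($150), Farahani→Lot C ($173); total welfare W = $660.
Rivera receives Lot D at value $161, so the others get W − 161 = $499.
Without Rivera: best allocation of the remaining 4 bidders over all 5 lots is Costa→Lot B ($97), Leclerc→Lot G ($99), Mendoza→Lot D ($164), Farahani→Lot C ($173), total $533.
VCG payment = (others' best without Rivera) − (others' welfare with Rivera) = 533 − 499 = $34.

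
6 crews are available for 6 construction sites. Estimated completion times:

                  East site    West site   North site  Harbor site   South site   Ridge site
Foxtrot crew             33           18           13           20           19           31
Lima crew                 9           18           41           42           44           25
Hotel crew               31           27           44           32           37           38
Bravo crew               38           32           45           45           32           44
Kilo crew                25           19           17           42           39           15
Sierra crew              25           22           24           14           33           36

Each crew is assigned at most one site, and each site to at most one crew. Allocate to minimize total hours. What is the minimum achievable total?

Minimum total: 110 hours

Treat this as an assignment problem: match each crew to one site.
Optimal: Foxtrot crew→North site (13 hours), Lima crew→East site (9 hours), Hotel crew→West site (27 hours), Bravo crew→South site (32 hours), Kilo crew→Ridge site (15 hours), Sierra crew→Harbor site (14 hours) — total 13+9+27+32+15+14 = 110 hours.
Next-best assignment: Foxtrot crew→North site, Lima crew→East site, Hotel crew→South site, Bravo crew→West site, Kilo crew→Ridge site, Sierra crew→Harbor site = 120 hours.
Swapping Bravo crew↔Lima crew (Bravo crew→East site 38 hours, Lima crew→South site 44 hours) adds 41.
No other one-to-one assignment undercuts 110 hours.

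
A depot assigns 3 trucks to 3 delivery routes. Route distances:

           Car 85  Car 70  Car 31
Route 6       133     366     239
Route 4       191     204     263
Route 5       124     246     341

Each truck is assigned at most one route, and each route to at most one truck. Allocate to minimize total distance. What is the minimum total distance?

Min total: 567 km

This is a one-to-one assignment (minimum-cost bipartite matching).
Optimal: Car 85→Route 5 (124 km), Car 70→Route 4 (204 km), Car 31→Route 6 (239 km) — total 124+204+239 = 567 km.
Column-greedy (each route in turn goes to its cheapest remaining truck) gives 678 km, worse by 111.
No other one-to-one assignment undercuts 567 km.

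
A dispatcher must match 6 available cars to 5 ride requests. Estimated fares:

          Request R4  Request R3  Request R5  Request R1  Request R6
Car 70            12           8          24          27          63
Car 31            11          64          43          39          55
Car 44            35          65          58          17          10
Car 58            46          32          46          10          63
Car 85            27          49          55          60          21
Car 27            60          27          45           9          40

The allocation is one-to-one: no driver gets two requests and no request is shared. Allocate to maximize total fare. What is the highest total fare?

Optimal: Car 27→Request R4 ($60), Car 31→Request R3 ($64), Car 44→Request R5 ($58), Car 85→Request R1 ($60), Car 70→Request R6 ($63) — total 60+64+58+60+63 = $305.
Checked against all permutations: $305 is optimal.

Maximum total: $305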